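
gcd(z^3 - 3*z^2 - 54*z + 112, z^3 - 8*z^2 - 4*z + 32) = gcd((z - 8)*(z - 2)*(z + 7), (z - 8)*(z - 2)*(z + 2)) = z^2 - 10*z + 16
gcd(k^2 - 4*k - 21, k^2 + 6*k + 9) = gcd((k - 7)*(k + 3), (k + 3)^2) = k + 3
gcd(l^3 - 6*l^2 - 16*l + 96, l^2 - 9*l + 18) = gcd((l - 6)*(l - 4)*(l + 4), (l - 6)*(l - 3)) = l - 6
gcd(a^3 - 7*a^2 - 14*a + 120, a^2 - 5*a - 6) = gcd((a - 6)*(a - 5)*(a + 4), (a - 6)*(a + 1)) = a - 6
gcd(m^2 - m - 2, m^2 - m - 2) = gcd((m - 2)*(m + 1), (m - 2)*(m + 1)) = m^2 - m - 2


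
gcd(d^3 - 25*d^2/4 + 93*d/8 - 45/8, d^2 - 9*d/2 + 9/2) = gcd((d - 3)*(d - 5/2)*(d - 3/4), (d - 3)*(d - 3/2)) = d - 3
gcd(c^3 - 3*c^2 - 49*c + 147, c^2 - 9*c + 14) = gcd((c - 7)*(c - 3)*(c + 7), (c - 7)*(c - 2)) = c - 7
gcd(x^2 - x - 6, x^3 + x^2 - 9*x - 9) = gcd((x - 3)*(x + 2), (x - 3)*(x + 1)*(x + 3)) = x - 3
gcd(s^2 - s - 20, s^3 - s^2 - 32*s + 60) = s - 5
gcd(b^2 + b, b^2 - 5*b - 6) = b + 1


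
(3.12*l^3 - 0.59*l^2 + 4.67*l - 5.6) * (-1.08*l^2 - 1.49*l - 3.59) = -3.3696*l^5 - 4.0116*l^4 - 15.3653*l^3 + 1.2078*l^2 - 8.4213*l + 20.104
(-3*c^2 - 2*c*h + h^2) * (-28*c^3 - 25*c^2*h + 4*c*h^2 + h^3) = 84*c^5 + 131*c^4*h + 10*c^3*h^2 - 36*c^2*h^3 + 2*c*h^4 + h^5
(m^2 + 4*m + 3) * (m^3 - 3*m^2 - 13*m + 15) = m^5 + m^4 - 22*m^3 - 46*m^2 + 21*m + 45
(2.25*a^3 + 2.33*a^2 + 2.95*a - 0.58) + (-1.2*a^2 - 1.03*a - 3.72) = 2.25*a^3 + 1.13*a^2 + 1.92*a - 4.3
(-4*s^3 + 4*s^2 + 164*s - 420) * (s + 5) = -4*s^4 - 16*s^3 + 184*s^2 + 400*s - 2100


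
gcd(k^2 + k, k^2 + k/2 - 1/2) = k + 1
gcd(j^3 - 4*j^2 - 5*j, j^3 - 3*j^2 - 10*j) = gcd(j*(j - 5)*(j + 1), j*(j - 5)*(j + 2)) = j^2 - 5*j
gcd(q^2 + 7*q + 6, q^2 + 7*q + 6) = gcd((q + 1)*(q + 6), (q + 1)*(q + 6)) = q^2 + 7*q + 6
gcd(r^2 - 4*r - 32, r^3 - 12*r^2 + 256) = r^2 - 4*r - 32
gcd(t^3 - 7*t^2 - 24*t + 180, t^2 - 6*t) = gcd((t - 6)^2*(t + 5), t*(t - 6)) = t - 6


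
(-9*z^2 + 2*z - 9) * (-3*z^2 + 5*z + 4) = 27*z^4 - 51*z^3 + z^2 - 37*z - 36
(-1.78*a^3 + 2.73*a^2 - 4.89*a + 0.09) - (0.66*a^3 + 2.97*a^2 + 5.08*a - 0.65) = -2.44*a^3 - 0.24*a^2 - 9.97*a + 0.74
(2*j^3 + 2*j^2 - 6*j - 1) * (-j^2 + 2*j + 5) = -2*j^5 + 2*j^4 + 20*j^3 - j^2 - 32*j - 5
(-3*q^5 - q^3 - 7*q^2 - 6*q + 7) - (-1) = -3*q^5 - q^3 - 7*q^2 - 6*q + 8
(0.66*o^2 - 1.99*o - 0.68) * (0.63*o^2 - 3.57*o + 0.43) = 0.4158*o^4 - 3.6099*o^3 + 6.9597*o^2 + 1.5719*o - 0.2924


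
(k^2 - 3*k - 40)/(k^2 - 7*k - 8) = (k + 5)/(k + 1)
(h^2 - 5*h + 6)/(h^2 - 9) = (h - 2)/(h + 3)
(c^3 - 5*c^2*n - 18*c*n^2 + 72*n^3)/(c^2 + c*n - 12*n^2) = c - 6*n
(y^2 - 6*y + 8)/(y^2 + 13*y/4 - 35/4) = 4*(y^2 - 6*y + 8)/(4*y^2 + 13*y - 35)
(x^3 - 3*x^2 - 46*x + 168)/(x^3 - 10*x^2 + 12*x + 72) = (x^2 + 3*x - 28)/(x^2 - 4*x - 12)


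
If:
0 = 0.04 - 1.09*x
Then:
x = 0.04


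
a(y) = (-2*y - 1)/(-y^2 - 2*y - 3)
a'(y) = (-2*y - 1)*(2*y + 2)/(-y^2 - 2*y - 3)^2 - 2/(-y^2 - 2*y - 3)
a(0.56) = 0.48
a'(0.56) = 0.11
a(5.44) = 0.27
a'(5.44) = -0.03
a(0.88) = 0.50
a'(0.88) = 0.02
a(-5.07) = -0.49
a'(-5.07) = -0.11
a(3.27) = 0.37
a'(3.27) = -0.06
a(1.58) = 0.48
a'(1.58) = -0.06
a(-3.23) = -0.78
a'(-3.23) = -0.21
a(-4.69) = -0.54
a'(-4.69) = -0.13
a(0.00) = 0.33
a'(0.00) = 0.44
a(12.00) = 0.15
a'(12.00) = -0.01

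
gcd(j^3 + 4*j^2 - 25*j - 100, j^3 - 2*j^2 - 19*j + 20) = j^2 - j - 20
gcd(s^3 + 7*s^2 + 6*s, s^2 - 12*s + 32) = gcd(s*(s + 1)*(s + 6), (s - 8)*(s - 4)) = 1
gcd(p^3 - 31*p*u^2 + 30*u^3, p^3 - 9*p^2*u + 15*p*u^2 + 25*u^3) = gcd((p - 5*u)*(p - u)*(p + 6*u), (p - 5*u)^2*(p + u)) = p - 5*u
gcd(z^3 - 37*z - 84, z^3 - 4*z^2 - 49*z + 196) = z - 7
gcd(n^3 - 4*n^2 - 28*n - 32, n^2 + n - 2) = n + 2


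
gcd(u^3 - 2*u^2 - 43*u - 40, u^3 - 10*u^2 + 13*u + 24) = u^2 - 7*u - 8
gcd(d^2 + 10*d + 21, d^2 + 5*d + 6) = d + 3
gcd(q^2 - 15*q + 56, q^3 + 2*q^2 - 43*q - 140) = q - 7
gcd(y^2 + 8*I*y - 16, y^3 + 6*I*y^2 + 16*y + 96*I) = y + 4*I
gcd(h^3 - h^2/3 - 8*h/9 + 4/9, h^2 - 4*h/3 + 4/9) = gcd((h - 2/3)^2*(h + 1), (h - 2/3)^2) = h^2 - 4*h/3 + 4/9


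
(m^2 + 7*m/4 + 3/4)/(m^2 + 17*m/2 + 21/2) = (4*m^2 + 7*m + 3)/(2*(2*m^2 + 17*m + 21))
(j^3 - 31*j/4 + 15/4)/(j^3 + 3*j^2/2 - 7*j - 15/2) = (j - 1/2)/(j + 1)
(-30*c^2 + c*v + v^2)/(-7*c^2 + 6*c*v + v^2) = (-30*c^2 + c*v + v^2)/(-7*c^2 + 6*c*v + v^2)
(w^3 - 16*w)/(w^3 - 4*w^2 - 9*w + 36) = w*(w + 4)/(w^2 - 9)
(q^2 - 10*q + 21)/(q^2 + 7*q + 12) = (q^2 - 10*q + 21)/(q^2 + 7*q + 12)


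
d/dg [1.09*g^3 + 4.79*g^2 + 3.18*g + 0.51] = 3.27*g^2 + 9.58*g + 3.18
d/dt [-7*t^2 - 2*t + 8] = -14*t - 2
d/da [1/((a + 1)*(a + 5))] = 2*(-a - 3)/(a^4 + 12*a^3 + 46*a^2 + 60*a + 25)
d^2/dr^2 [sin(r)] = -sin(r)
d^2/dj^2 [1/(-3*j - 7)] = -18/(3*j + 7)^3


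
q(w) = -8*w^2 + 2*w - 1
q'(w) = 2 - 16*w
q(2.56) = -48.31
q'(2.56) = -38.96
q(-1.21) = -15.13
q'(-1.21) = 21.36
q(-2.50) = -56.00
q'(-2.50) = 42.00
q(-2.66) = -62.92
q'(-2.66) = 44.56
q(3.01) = -67.46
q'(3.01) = -46.16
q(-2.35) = -49.88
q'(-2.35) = 39.60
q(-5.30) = -236.32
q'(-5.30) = 86.80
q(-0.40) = -3.08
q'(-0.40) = 8.40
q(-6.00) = -301.00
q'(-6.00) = 98.00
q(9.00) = -631.00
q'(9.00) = -142.00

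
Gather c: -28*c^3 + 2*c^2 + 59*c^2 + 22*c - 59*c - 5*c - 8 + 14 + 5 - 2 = -28*c^3 + 61*c^2 - 42*c + 9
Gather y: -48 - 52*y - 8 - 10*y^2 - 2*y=-10*y^2 - 54*y - 56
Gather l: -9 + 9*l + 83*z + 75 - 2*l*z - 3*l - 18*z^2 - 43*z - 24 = l*(6 - 2*z) - 18*z^2 + 40*z + 42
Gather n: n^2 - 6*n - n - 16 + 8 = n^2 - 7*n - 8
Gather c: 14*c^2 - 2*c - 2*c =14*c^2 - 4*c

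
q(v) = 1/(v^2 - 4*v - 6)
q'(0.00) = 0.11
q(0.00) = -0.17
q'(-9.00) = 0.00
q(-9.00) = 0.01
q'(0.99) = 0.03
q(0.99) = -0.11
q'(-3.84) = 0.02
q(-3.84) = 0.04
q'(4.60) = -0.50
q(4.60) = -0.31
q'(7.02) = -0.04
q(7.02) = 0.07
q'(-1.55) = 1.05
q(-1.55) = 0.38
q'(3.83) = -0.08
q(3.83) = -0.15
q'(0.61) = 0.04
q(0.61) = -0.12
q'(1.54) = 0.01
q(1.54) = -0.10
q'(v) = (4 - 2*v)/(v^2 - 4*v - 6)^2 = 2*(2 - v)/(-v^2 + 4*v + 6)^2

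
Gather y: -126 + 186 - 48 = 12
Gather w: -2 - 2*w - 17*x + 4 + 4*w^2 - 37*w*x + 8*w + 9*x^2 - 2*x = 4*w^2 + w*(6 - 37*x) + 9*x^2 - 19*x + 2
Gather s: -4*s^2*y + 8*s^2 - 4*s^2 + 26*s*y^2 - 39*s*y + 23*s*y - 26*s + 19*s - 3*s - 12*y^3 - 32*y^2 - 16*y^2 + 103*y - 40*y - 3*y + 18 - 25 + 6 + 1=s^2*(4 - 4*y) + s*(26*y^2 - 16*y - 10) - 12*y^3 - 48*y^2 + 60*y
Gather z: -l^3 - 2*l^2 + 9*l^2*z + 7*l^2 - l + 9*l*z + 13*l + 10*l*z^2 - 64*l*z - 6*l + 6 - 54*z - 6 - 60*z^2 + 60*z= -l^3 + 5*l^2 + 6*l + z^2*(10*l - 60) + z*(9*l^2 - 55*l + 6)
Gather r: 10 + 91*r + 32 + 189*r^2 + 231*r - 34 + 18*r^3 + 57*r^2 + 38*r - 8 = 18*r^3 + 246*r^2 + 360*r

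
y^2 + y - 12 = (y - 3)*(y + 4)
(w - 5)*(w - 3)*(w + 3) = w^3 - 5*w^2 - 9*w + 45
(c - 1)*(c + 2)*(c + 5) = c^3 + 6*c^2 + 3*c - 10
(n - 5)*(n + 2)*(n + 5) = n^3 + 2*n^2 - 25*n - 50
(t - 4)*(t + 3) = t^2 - t - 12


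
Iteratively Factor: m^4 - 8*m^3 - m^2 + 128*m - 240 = (m - 5)*(m^3 - 3*m^2 - 16*m + 48) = (m - 5)*(m - 4)*(m^2 + m - 12) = (m - 5)*(m - 4)*(m - 3)*(m + 4)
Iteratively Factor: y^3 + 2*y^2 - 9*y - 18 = (y - 3)*(y^2 + 5*y + 6) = (y - 3)*(y + 2)*(y + 3)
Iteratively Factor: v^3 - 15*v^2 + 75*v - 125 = (v - 5)*(v^2 - 10*v + 25) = (v - 5)^2*(v - 5)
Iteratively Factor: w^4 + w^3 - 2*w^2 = (w)*(w^3 + w^2 - 2*w) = w*(w + 2)*(w^2 - w) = w^2*(w + 2)*(w - 1)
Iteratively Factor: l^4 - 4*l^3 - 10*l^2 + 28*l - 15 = (l - 5)*(l^3 + l^2 - 5*l + 3) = (l - 5)*(l + 3)*(l^2 - 2*l + 1) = (l - 5)*(l - 1)*(l + 3)*(l - 1)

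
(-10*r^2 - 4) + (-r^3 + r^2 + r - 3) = -r^3 - 9*r^2 + r - 7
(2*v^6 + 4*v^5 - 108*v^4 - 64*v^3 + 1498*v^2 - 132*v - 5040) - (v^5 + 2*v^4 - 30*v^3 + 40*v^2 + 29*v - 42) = 2*v^6 + 3*v^5 - 110*v^4 - 34*v^3 + 1458*v^2 - 161*v - 4998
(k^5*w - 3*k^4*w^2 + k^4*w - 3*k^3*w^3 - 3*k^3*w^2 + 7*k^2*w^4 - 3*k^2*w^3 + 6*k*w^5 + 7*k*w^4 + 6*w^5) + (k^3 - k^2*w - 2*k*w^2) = k^5*w - 3*k^4*w^2 + k^4*w - 3*k^3*w^3 - 3*k^3*w^2 + k^3 + 7*k^2*w^4 - 3*k^2*w^3 - k^2*w + 6*k*w^5 + 7*k*w^4 - 2*k*w^2 + 6*w^5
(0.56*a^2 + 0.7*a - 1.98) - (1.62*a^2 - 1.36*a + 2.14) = -1.06*a^2 + 2.06*a - 4.12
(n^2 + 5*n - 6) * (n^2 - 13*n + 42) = n^4 - 8*n^3 - 29*n^2 + 288*n - 252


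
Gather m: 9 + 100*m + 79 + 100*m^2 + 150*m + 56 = 100*m^2 + 250*m + 144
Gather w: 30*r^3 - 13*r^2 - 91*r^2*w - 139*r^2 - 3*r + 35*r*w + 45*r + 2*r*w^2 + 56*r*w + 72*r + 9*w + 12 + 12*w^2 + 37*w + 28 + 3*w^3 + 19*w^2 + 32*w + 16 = 30*r^3 - 152*r^2 + 114*r + 3*w^3 + w^2*(2*r + 31) + w*(-91*r^2 + 91*r + 78) + 56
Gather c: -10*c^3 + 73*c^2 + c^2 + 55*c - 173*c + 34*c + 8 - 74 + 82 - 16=-10*c^3 + 74*c^2 - 84*c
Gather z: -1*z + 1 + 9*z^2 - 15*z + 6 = 9*z^2 - 16*z + 7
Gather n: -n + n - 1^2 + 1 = 0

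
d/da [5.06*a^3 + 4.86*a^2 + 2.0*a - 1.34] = 15.18*a^2 + 9.72*a + 2.0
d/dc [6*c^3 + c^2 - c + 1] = 18*c^2 + 2*c - 1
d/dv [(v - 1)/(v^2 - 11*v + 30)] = (v^2 - 11*v - (v - 1)*(2*v - 11) + 30)/(v^2 - 11*v + 30)^2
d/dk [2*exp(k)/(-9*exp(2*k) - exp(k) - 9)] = 18*(exp(2*k) - 1)*exp(k)/(81*exp(4*k) + 18*exp(3*k) + 163*exp(2*k) + 18*exp(k) + 81)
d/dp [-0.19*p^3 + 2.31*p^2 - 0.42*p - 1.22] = -0.57*p^2 + 4.62*p - 0.42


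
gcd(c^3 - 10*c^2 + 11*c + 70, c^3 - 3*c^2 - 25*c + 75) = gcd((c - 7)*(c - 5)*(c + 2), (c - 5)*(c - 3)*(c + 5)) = c - 5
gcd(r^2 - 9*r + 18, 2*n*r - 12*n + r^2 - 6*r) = r - 6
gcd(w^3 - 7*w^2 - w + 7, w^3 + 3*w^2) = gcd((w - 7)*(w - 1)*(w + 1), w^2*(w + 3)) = 1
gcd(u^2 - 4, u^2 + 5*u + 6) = u + 2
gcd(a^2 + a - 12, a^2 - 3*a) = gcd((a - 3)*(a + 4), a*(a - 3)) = a - 3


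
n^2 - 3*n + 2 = (n - 2)*(n - 1)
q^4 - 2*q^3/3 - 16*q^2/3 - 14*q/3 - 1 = (q - 3)*(q + 1/3)*(q + 1)^2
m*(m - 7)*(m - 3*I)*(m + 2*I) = m^4 - 7*m^3 - I*m^3 + 6*m^2 + 7*I*m^2 - 42*m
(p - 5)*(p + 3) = p^2 - 2*p - 15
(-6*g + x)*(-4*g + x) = 24*g^2 - 10*g*x + x^2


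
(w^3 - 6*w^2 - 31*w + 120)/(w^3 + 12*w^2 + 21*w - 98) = (w^3 - 6*w^2 - 31*w + 120)/(w^3 + 12*w^2 + 21*w - 98)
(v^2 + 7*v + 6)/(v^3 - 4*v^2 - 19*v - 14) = (v + 6)/(v^2 - 5*v - 14)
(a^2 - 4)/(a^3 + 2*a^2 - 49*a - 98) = (a - 2)/(a^2 - 49)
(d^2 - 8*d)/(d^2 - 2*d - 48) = d/(d + 6)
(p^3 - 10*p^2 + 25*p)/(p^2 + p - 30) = p*(p - 5)/(p + 6)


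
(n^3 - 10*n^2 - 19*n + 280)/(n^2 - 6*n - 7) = (n^2 - 3*n - 40)/(n + 1)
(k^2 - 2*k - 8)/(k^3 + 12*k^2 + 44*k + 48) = (k - 4)/(k^2 + 10*k + 24)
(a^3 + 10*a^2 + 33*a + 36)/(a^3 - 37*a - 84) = (a + 3)/(a - 7)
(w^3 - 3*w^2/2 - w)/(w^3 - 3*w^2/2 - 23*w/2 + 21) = w*(2*w + 1)/(2*w^2 + w - 21)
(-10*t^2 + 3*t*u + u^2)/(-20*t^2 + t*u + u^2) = (2*t - u)/(4*t - u)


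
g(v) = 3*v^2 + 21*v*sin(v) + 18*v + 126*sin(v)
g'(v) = 21*v*cos(v) + 6*v + 21*sin(v) + 126*cos(v) + 18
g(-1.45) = -114.65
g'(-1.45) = -0.03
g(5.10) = -45.98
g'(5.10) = 117.26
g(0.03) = 4.34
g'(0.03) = 145.38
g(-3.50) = -7.83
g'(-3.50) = -44.80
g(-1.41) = -114.56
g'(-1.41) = 4.24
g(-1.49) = -114.56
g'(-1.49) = -4.23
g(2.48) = 172.50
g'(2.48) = -94.73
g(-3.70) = 0.06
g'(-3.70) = -34.04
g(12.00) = 445.18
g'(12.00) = 397.71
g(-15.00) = 527.90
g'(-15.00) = 57.92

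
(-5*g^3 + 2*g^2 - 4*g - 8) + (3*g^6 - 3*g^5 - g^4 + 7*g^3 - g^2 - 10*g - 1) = 3*g^6 - 3*g^5 - g^4 + 2*g^3 + g^2 - 14*g - 9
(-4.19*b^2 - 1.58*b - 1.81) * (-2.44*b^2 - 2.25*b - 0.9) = 10.2236*b^4 + 13.2827*b^3 + 11.7424*b^2 + 5.4945*b + 1.629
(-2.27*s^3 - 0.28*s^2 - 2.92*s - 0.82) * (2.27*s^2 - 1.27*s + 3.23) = -5.1529*s^5 + 2.2473*s^4 - 13.6049*s^3 + 0.9426*s^2 - 8.3902*s - 2.6486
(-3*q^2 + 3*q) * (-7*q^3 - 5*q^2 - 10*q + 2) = 21*q^5 - 6*q^4 + 15*q^3 - 36*q^2 + 6*q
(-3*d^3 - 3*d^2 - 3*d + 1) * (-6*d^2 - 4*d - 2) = 18*d^5 + 30*d^4 + 36*d^3 + 12*d^2 + 2*d - 2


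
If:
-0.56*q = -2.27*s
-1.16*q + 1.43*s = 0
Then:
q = 0.00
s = 0.00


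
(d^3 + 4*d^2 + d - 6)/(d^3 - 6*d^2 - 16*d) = (d^2 + 2*d - 3)/(d*(d - 8))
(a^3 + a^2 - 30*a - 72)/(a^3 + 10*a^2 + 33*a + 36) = (a - 6)/(a + 3)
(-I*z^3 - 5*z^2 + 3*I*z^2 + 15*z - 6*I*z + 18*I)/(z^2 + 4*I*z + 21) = (-I*z^3 + z^2*(-5 + 3*I) + z*(15 - 6*I) + 18*I)/(z^2 + 4*I*z + 21)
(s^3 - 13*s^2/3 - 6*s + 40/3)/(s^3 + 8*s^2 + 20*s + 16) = (3*s^2 - 19*s + 20)/(3*(s^2 + 6*s + 8))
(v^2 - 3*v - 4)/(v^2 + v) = (v - 4)/v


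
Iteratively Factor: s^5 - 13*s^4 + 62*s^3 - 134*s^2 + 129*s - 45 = (s - 1)*(s^4 - 12*s^3 + 50*s^2 - 84*s + 45) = (s - 3)*(s - 1)*(s^3 - 9*s^2 + 23*s - 15) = (s - 3)*(s - 1)^2*(s^2 - 8*s + 15) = (s - 3)^2*(s - 1)^2*(s - 5)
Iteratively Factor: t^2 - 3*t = (t - 3)*(t)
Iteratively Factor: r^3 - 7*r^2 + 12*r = (r - 3)*(r^2 - 4*r) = r*(r - 3)*(r - 4)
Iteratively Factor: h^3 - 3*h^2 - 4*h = (h - 4)*(h^2 + h) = h*(h - 4)*(h + 1)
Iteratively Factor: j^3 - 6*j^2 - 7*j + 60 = (j - 4)*(j^2 - 2*j - 15) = (j - 5)*(j - 4)*(j + 3)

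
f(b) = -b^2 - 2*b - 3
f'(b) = -2*b - 2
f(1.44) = -7.95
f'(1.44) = -4.88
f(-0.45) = -2.30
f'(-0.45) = -1.10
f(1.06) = -6.24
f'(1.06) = -4.12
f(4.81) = -35.76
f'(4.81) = -11.62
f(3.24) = -19.98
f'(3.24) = -8.48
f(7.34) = -71.56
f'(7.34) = -16.68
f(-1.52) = -2.27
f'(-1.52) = 1.04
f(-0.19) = -2.66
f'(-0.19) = -1.62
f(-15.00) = -198.00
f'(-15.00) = 28.00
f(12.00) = -171.00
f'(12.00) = -26.00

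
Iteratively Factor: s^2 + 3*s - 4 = (s + 4)*(s - 1)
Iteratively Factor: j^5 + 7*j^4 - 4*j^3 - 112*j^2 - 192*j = (j + 3)*(j^4 + 4*j^3 - 16*j^2 - 64*j) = (j + 3)*(j + 4)*(j^3 - 16*j) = j*(j + 3)*(j + 4)*(j^2 - 16) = j*(j - 4)*(j + 3)*(j + 4)*(j + 4)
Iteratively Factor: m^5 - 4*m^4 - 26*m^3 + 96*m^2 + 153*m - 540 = (m - 3)*(m^4 - m^3 - 29*m^2 + 9*m + 180) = (m - 5)*(m - 3)*(m^3 + 4*m^2 - 9*m - 36) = (m - 5)*(m - 3)^2*(m^2 + 7*m + 12) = (m - 5)*(m - 3)^2*(m + 3)*(m + 4)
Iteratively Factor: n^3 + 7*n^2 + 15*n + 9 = (n + 3)*(n^2 + 4*n + 3) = (n + 3)^2*(n + 1)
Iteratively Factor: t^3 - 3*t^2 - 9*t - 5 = (t + 1)*(t^2 - 4*t - 5) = (t - 5)*(t + 1)*(t + 1)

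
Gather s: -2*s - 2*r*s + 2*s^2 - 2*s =2*s^2 + s*(-2*r - 4)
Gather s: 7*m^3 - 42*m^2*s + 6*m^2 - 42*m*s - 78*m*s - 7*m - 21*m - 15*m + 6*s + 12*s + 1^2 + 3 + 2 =7*m^3 + 6*m^2 - 43*m + s*(-42*m^2 - 120*m + 18) + 6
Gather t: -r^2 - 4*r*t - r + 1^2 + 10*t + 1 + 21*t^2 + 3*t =-r^2 - r + 21*t^2 + t*(13 - 4*r) + 2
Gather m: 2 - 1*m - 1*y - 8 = -m - y - 6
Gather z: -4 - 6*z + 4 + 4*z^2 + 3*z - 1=4*z^2 - 3*z - 1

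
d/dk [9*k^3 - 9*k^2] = 9*k*(3*k - 2)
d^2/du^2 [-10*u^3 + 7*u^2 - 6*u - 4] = 14 - 60*u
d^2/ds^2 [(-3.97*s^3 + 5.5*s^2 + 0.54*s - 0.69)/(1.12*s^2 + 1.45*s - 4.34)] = (7.105427357601e-15*s^5 - 3.5527136788005e-15*s^4 - 71.79785*s^3 + 305.112444*s^2 - 439.63836*s + 204.378686)/(1.404928*s^6 + 5.45664*s^5 - 9.267888*s^4 - 39.240335*s^3 + 35.913066*s^2 + 81.93486*s - 81.746504)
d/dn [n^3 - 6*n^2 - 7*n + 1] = 3*n^2 - 12*n - 7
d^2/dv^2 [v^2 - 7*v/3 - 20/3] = 2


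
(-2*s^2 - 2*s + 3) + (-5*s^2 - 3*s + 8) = -7*s^2 - 5*s + 11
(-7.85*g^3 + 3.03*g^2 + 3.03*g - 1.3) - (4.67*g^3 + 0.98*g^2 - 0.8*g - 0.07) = -12.52*g^3 + 2.05*g^2 + 3.83*g - 1.23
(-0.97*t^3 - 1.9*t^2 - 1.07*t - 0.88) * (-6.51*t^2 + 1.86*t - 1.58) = 6.3147*t^5 + 10.5648*t^4 + 4.9643*t^3 + 6.7406*t^2 + 0.0538000000000001*t + 1.3904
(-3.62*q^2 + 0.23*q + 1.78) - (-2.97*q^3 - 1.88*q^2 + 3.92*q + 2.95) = 2.97*q^3 - 1.74*q^2 - 3.69*q - 1.17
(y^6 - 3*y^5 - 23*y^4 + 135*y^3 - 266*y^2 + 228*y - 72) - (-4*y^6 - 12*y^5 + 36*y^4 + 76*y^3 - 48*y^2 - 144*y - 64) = 5*y^6 + 9*y^5 - 59*y^4 + 59*y^3 - 218*y^2 + 372*y - 8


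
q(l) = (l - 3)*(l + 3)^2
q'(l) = (l - 3)*(2*l + 6) + (l + 3)^2 = 3*(l - 1)*(l + 3)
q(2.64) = -11.45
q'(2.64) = 27.75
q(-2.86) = -0.11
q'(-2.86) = -1.62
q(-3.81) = -4.47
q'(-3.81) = 11.69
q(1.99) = -25.15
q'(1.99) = 14.82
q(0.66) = -31.35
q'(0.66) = -3.73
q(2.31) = -19.46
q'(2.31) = 20.87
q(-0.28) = -24.27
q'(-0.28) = -10.44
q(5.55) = 186.41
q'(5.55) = 116.71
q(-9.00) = -432.00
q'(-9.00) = 180.00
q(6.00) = 243.00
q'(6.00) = 135.00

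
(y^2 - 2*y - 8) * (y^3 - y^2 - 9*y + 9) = y^5 - 3*y^4 - 15*y^3 + 35*y^2 + 54*y - 72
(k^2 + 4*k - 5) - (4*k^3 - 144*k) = -4*k^3 + k^2 + 148*k - 5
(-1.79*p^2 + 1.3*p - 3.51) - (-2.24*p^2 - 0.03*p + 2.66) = 0.45*p^2 + 1.33*p - 6.17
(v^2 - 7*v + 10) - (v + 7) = v^2 - 8*v + 3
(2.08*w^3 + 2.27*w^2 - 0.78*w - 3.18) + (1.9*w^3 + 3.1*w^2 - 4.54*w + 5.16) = 3.98*w^3 + 5.37*w^2 - 5.32*w + 1.98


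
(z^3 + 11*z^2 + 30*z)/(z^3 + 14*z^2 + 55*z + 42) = z*(z + 5)/(z^2 + 8*z + 7)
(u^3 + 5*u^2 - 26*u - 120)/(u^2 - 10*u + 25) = (u^2 + 10*u + 24)/(u - 5)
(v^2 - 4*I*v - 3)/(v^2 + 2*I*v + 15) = (v - I)/(v + 5*I)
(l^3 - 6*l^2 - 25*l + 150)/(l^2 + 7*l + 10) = (l^2 - 11*l + 30)/(l + 2)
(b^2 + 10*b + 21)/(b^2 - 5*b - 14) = (b^2 + 10*b + 21)/(b^2 - 5*b - 14)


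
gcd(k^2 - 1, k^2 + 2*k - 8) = 1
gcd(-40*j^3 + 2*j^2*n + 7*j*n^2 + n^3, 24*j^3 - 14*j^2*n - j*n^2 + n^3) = 8*j^2 - 2*j*n - n^2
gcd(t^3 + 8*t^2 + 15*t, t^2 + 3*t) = t^2 + 3*t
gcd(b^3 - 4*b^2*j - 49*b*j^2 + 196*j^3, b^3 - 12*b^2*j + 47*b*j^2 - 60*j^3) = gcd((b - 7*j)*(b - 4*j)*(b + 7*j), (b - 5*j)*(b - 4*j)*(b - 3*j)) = b - 4*j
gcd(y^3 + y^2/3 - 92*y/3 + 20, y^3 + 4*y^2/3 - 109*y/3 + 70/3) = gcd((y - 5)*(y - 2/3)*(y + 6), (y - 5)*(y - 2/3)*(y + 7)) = y^2 - 17*y/3 + 10/3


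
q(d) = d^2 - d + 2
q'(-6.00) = -13.00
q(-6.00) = 44.00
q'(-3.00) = -7.00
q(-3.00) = 14.00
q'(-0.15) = -1.30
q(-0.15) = 2.17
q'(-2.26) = -5.52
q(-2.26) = 9.37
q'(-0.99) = -2.98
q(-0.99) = 3.97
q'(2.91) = 4.82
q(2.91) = 7.56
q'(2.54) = 4.08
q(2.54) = 5.91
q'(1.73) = 2.46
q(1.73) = 3.26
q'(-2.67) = -6.34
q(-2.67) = 11.80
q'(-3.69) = -8.38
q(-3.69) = 19.31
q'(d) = 2*d - 1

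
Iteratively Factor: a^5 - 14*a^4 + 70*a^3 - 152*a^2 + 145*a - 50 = (a - 1)*(a^4 - 13*a^3 + 57*a^2 - 95*a + 50) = (a - 5)*(a - 1)*(a^3 - 8*a^2 + 17*a - 10) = (a - 5)*(a - 2)*(a - 1)*(a^2 - 6*a + 5) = (a - 5)*(a - 2)*(a - 1)^2*(a - 5)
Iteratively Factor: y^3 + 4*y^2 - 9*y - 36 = (y - 3)*(y^2 + 7*y + 12) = (y - 3)*(y + 3)*(y + 4)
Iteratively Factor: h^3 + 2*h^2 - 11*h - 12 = (h + 4)*(h^2 - 2*h - 3) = (h - 3)*(h + 4)*(h + 1)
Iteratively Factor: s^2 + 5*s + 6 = (s + 2)*(s + 3)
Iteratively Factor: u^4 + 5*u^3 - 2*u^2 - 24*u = (u)*(u^3 + 5*u^2 - 2*u - 24) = u*(u - 2)*(u^2 + 7*u + 12) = u*(u - 2)*(u + 4)*(u + 3)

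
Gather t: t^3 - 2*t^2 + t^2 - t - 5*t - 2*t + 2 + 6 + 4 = t^3 - t^2 - 8*t + 12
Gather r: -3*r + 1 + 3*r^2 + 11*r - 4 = 3*r^2 + 8*r - 3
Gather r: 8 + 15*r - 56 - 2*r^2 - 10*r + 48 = -2*r^2 + 5*r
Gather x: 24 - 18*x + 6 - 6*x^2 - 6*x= -6*x^2 - 24*x + 30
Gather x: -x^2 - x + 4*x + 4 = -x^2 + 3*x + 4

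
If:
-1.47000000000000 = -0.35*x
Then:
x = 4.20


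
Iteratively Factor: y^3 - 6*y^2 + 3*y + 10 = (y + 1)*(y^2 - 7*y + 10) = (y - 5)*(y + 1)*(y - 2)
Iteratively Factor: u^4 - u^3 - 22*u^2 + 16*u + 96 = (u + 2)*(u^3 - 3*u^2 - 16*u + 48) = (u - 3)*(u + 2)*(u^2 - 16) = (u - 3)*(u + 2)*(u + 4)*(u - 4)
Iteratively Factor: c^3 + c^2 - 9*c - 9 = (c + 1)*(c^2 - 9) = (c - 3)*(c + 1)*(c + 3)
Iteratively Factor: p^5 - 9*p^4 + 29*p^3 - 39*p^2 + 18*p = (p - 1)*(p^4 - 8*p^3 + 21*p^2 - 18*p) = p*(p - 1)*(p^3 - 8*p^2 + 21*p - 18) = p*(p - 3)*(p - 1)*(p^2 - 5*p + 6) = p*(p - 3)*(p - 2)*(p - 1)*(p - 3)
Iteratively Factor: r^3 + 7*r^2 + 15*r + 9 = (r + 1)*(r^2 + 6*r + 9) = (r + 1)*(r + 3)*(r + 3)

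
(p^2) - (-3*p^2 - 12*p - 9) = 4*p^2 + 12*p + 9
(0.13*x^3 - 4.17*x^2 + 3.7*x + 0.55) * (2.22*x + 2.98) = 0.2886*x^4 - 8.87*x^3 - 4.2126*x^2 + 12.247*x + 1.639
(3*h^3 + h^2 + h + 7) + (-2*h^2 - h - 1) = 3*h^3 - h^2 + 6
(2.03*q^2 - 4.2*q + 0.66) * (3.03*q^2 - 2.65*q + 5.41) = 6.1509*q^4 - 18.1055*q^3 + 24.1121*q^2 - 24.471*q + 3.5706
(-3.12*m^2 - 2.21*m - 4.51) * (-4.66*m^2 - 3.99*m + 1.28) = 14.5392*m^4 + 22.7474*m^3 + 25.8409*m^2 + 15.1661*m - 5.7728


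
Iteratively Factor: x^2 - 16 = (x + 4)*(x - 4)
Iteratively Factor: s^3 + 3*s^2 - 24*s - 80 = (s - 5)*(s^2 + 8*s + 16) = (s - 5)*(s + 4)*(s + 4)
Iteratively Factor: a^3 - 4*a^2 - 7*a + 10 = (a - 5)*(a^2 + a - 2) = (a - 5)*(a + 2)*(a - 1)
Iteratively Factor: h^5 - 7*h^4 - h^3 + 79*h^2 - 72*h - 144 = (h - 4)*(h^4 - 3*h^3 - 13*h^2 + 27*h + 36) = (h - 4)*(h + 3)*(h^3 - 6*h^2 + 5*h + 12) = (h - 4)^2*(h + 3)*(h^2 - 2*h - 3) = (h - 4)^2*(h + 1)*(h + 3)*(h - 3)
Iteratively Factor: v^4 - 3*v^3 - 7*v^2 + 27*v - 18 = (v - 1)*(v^3 - 2*v^2 - 9*v + 18) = (v - 3)*(v - 1)*(v^2 + v - 6) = (v - 3)*(v - 1)*(v + 3)*(v - 2)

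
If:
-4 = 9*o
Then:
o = -4/9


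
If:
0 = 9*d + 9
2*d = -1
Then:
No Solution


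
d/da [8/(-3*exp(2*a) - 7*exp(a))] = 8*(6*exp(a) + 7)*exp(-a)/(3*exp(a) + 7)^2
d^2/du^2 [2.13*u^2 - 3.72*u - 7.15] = 4.26000000000000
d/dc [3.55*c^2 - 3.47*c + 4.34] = 7.1*c - 3.47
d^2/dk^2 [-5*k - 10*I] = 0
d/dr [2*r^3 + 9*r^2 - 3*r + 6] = 6*r^2 + 18*r - 3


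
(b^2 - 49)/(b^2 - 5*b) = (b^2 - 49)/(b*(b - 5))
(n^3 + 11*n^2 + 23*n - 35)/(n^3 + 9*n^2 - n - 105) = (n - 1)/(n - 3)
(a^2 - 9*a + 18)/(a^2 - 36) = (a - 3)/(a + 6)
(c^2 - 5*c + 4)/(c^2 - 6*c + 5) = (c - 4)/(c - 5)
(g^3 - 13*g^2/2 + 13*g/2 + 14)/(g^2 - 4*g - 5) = (g^2 - 15*g/2 + 14)/(g - 5)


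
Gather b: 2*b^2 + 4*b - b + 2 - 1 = 2*b^2 + 3*b + 1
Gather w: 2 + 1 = 3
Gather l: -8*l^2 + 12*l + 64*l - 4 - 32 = -8*l^2 + 76*l - 36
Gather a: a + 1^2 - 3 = a - 2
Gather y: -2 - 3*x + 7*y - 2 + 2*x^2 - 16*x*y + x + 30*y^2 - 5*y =2*x^2 - 2*x + 30*y^2 + y*(2 - 16*x) - 4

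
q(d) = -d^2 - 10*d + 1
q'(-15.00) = 20.00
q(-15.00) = -74.00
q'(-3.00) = -4.00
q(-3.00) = 22.00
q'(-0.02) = -9.96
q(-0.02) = 1.20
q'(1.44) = -12.88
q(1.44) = -15.47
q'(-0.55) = -8.90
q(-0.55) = 6.20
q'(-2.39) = -5.22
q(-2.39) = 19.19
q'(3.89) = -17.78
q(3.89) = -53.03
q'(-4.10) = -1.80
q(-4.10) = 25.19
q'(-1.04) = -7.92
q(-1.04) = 10.32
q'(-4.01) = -1.98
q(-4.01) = 25.02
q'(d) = -2*d - 10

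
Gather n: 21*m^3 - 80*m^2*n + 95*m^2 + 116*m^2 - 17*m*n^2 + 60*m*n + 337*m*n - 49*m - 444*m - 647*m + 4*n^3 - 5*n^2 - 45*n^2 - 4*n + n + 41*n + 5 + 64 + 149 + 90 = 21*m^3 + 211*m^2 - 1140*m + 4*n^3 + n^2*(-17*m - 50) + n*(-80*m^2 + 397*m + 38) + 308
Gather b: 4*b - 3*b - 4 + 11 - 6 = b + 1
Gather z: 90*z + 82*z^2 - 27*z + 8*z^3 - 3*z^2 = 8*z^3 + 79*z^2 + 63*z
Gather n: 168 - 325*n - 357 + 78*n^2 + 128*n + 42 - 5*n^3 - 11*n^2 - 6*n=-5*n^3 + 67*n^2 - 203*n - 147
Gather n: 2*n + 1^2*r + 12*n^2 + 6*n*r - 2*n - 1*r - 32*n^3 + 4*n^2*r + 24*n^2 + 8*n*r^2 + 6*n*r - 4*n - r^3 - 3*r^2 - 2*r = -32*n^3 + n^2*(4*r + 36) + n*(8*r^2 + 12*r - 4) - r^3 - 3*r^2 - 2*r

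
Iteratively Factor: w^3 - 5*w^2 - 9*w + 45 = (w - 3)*(w^2 - 2*w - 15) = (w - 5)*(w - 3)*(w + 3)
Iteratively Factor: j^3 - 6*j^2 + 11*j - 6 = (j - 3)*(j^2 - 3*j + 2) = (j - 3)*(j - 2)*(j - 1)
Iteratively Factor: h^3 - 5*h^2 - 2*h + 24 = (h - 3)*(h^2 - 2*h - 8) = (h - 4)*(h - 3)*(h + 2)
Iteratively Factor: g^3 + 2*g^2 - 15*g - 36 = (g + 3)*(g^2 - g - 12) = (g - 4)*(g + 3)*(g + 3)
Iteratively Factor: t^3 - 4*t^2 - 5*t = (t + 1)*(t^2 - 5*t) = t*(t + 1)*(t - 5)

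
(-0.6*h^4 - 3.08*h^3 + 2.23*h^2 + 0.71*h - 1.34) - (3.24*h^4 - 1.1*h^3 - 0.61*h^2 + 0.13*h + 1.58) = -3.84*h^4 - 1.98*h^3 + 2.84*h^2 + 0.58*h - 2.92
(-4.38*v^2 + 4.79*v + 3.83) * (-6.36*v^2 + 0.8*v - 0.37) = 27.8568*v^4 - 33.9684*v^3 - 18.9062*v^2 + 1.2917*v - 1.4171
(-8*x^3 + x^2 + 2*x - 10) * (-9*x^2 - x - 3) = 72*x^5 - x^4 + 5*x^3 + 85*x^2 + 4*x + 30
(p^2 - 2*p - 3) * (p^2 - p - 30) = p^4 - 3*p^3 - 31*p^2 + 63*p + 90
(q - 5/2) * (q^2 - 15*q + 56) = q^3 - 35*q^2/2 + 187*q/2 - 140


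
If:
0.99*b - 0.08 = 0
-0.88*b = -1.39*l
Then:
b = 0.08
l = 0.05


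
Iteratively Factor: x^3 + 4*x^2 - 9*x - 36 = (x + 3)*(x^2 + x - 12) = (x - 3)*(x + 3)*(x + 4)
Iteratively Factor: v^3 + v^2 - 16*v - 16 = (v + 4)*(v^2 - 3*v - 4) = (v - 4)*(v + 4)*(v + 1)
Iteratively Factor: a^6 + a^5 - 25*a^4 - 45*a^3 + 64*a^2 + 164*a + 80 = (a + 2)*(a^5 - a^4 - 23*a^3 + a^2 + 62*a + 40) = (a + 1)*(a + 2)*(a^4 - 2*a^3 - 21*a^2 + 22*a + 40) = (a - 2)*(a + 1)*(a + 2)*(a^3 - 21*a - 20) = (a - 2)*(a + 1)^2*(a + 2)*(a^2 - a - 20) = (a - 2)*(a + 1)^2*(a + 2)*(a + 4)*(a - 5)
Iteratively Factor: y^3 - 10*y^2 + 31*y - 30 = (y - 5)*(y^2 - 5*y + 6) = (y - 5)*(y - 3)*(y - 2)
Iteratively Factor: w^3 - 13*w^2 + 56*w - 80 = (w - 4)*(w^2 - 9*w + 20) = (w - 5)*(w - 4)*(w - 4)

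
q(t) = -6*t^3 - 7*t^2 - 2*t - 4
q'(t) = -18*t^2 - 14*t - 2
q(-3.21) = 128.75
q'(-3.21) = -142.53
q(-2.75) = 73.34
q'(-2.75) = -99.62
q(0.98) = -18.33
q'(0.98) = -33.01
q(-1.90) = 15.68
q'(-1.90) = -40.38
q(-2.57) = 56.75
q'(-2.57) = -84.91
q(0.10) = -4.28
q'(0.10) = -3.58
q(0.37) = -6.00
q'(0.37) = -9.64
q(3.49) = -351.29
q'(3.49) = -270.10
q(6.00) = -1564.00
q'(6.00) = -734.00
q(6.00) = -1564.00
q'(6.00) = -734.00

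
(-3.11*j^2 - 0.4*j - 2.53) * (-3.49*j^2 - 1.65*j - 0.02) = 10.8539*j^4 + 6.5275*j^3 + 9.5519*j^2 + 4.1825*j + 0.0506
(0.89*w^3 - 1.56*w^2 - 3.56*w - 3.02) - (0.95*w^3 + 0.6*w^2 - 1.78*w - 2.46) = -0.0599999999999999*w^3 - 2.16*w^2 - 1.78*w - 0.56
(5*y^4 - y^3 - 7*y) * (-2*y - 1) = -10*y^5 - 3*y^4 + y^3 + 14*y^2 + 7*y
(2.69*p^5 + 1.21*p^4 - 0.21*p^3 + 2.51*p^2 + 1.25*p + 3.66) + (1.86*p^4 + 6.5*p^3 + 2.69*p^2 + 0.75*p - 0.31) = 2.69*p^5 + 3.07*p^4 + 6.29*p^3 + 5.2*p^2 + 2.0*p + 3.35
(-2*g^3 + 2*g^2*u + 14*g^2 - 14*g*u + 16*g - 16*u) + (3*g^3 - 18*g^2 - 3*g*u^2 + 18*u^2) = g^3 + 2*g^2*u - 4*g^2 - 3*g*u^2 - 14*g*u + 16*g + 18*u^2 - 16*u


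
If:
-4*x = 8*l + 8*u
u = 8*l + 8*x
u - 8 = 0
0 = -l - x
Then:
No Solution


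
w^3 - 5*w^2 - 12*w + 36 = (w - 6)*(w - 2)*(w + 3)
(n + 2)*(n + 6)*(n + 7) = n^3 + 15*n^2 + 68*n + 84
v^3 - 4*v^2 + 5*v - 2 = (v - 2)*(v - 1)^2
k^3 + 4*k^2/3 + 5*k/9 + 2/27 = (k + 1/3)^2*(k + 2/3)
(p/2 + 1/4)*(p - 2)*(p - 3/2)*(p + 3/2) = p^4/2 - 3*p^3/4 - 13*p^2/8 + 27*p/16 + 9/8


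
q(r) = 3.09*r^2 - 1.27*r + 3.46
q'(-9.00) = -56.89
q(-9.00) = 265.18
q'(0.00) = -1.27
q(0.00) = 3.46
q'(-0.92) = -6.96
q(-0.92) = 7.24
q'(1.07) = 5.34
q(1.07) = 5.64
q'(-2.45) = -16.41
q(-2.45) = 25.12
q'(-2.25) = -15.18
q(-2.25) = 21.96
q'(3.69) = 21.53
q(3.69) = 40.85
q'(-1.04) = -7.70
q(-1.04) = 8.12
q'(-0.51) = -4.42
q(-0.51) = 4.91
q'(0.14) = -0.40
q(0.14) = 3.34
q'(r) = 6.18*r - 1.27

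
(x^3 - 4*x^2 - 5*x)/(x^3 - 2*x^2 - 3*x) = (x - 5)/(x - 3)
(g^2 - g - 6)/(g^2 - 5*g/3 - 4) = 3*(g + 2)/(3*g + 4)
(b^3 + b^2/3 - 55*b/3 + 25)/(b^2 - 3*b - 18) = (-3*b^3 - b^2 + 55*b - 75)/(3*(-b^2 + 3*b + 18))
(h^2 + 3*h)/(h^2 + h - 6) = h/(h - 2)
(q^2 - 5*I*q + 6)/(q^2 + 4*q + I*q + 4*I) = (q - 6*I)/(q + 4)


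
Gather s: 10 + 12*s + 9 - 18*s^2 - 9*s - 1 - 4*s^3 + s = -4*s^3 - 18*s^2 + 4*s + 18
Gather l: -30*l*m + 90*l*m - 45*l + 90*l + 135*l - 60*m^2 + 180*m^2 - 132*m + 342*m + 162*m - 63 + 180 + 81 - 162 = l*(60*m + 180) + 120*m^2 + 372*m + 36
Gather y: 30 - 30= 0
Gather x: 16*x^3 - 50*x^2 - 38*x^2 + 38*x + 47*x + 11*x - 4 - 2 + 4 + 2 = 16*x^3 - 88*x^2 + 96*x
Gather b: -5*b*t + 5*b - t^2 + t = b*(5 - 5*t) - t^2 + t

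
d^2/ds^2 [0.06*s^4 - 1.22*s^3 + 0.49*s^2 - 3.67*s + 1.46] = 0.72*s^2 - 7.32*s + 0.98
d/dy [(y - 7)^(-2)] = -2/(y - 7)^3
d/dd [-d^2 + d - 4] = 1 - 2*d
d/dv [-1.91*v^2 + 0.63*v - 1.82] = 0.63 - 3.82*v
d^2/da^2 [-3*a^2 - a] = -6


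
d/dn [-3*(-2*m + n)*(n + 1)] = 6*m - 6*n - 3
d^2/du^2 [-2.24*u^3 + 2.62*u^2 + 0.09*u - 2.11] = 5.24 - 13.44*u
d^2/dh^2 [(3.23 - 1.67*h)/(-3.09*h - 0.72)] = (3.5527136788005e-15*h - 69.111558)/(3.09*h + 0.72)^3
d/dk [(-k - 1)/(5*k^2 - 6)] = (-5*k^2 + 10*k*(k + 1) + 6)/(5*k^2 - 6)^2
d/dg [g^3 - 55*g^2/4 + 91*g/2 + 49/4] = 3*g^2 - 55*g/2 + 91/2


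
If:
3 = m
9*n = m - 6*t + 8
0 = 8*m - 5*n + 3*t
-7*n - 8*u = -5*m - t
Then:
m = 3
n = 59/19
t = -161/57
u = -545/456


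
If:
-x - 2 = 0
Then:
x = -2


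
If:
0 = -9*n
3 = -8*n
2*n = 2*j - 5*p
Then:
No Solution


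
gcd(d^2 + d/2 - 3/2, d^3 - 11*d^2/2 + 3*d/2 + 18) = d + 3/2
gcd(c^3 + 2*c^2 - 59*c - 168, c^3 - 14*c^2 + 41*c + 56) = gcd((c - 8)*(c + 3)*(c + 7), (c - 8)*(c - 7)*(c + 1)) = c - 8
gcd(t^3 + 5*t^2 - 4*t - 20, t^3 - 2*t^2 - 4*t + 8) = t^2 - 4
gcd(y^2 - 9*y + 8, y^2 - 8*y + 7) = y - 1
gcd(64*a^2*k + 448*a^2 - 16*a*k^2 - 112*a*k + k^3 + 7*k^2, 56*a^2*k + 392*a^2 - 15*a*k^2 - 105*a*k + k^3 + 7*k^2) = 8*a*k + 56*a - k^2 - 7*k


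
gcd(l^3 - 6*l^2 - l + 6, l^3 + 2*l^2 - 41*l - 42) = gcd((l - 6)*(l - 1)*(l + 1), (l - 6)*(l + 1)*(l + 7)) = l^2 - 5*l - 6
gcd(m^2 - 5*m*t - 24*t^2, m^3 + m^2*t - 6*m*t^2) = m + 3*t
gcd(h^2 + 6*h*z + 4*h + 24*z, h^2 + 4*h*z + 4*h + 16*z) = h + 4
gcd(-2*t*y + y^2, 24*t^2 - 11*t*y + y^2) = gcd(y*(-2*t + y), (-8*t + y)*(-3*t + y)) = 1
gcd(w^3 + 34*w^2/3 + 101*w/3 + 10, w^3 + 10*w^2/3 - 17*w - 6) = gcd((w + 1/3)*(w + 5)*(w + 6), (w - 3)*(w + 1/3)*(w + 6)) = w^2 + 19*w/3 + 2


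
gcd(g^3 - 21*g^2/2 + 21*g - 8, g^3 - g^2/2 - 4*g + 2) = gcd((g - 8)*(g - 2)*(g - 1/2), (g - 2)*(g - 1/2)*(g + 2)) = g^2 - 5*g/2 + 1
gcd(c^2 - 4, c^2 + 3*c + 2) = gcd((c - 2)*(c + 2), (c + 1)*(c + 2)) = c + 2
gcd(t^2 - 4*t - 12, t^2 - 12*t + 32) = 1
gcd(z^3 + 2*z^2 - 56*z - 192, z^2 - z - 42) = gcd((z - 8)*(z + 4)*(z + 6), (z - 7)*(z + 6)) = z + 6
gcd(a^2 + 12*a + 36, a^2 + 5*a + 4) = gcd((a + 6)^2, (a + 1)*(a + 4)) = 1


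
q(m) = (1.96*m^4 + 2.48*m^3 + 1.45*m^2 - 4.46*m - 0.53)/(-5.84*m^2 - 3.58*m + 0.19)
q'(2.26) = -1.85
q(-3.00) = -2.83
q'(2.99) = -2.30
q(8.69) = -27.28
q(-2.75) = -2.44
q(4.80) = -8.75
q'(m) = (11.68*m + 3.58)*(1.96*m^4 + 2.48*m^3 + 1.45*m^2 - 4.46*m - 0.53)/(-5.84*m^2 - 3.58*m + 0.19)^2 + (7.84*m^3 + 7.44*m^2 + 2.9*m - 4.46)/(-5.84*m^2 - 3.58*m + 0.19) = (-22.8928*m^5 - 35.5336*m^4 - 16.2672*m^3 - 29.8238*m^2 - 5.6394*m - 2.7448)/(34.1056*m^4 + 41.8144*m^3 + 10.5972*m^2 - 1.3604*m + 0.0361)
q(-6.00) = -11.05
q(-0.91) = -3.03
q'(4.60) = -3.34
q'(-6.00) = 3.78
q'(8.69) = -6.06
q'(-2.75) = 1.45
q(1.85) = -1.32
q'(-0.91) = -10.45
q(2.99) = -3.54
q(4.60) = -8.07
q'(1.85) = -1.62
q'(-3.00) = 1.66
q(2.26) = -2.03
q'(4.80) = -3.47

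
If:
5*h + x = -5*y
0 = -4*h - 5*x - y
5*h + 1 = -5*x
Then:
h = -8/15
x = 1/3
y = 7/15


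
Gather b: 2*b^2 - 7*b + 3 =2*b^2 - 7*b + 3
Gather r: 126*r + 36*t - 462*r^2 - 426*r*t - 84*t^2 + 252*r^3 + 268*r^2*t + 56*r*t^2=252*r^3 + r^2*(268*t - 462) + r*(56*t^2 - 426*t + 126) - 84*t^2 + 36*t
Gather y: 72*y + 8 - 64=72*y - 56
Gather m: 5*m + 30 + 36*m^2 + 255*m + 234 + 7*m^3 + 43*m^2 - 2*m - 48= 7*m^3 + 79*m^2 + 258*m + 216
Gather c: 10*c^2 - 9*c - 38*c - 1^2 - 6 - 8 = 10*c^2 - 47*c - 15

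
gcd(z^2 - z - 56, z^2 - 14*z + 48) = z - 8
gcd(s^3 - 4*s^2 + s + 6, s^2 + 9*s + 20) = 1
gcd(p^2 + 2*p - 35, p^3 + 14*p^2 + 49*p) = p + 7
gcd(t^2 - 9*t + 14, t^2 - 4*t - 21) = t - 7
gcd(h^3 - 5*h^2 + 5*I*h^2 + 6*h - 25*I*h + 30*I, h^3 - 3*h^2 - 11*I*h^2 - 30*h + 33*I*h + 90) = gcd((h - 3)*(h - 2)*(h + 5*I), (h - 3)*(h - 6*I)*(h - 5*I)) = h - 3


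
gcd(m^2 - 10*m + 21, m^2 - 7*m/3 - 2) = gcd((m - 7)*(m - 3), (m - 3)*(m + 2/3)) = m - 3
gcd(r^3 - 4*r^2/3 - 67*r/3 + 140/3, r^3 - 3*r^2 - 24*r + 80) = r^2 + r - 20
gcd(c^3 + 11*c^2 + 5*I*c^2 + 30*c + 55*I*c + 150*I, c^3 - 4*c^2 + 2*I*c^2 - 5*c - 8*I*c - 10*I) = 1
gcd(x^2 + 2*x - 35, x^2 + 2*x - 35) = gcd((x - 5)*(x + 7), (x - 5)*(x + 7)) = x^2 + 2*x - 35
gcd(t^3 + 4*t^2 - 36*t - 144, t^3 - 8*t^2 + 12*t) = t - 6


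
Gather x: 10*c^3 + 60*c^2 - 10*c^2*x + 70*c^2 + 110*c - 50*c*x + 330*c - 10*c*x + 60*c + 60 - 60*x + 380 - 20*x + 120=10*c^3 + 130*c^2 + 500*c + x*(-10*c^2 - 60*c - 80) + 560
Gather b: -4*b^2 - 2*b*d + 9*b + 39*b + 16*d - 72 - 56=-4*b^2 + b*(48 - 2*d) + 16*d - 128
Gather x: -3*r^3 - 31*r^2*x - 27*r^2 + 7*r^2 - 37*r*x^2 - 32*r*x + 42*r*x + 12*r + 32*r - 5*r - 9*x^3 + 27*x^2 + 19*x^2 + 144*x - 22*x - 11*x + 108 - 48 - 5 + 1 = -3*r^3 - 20*r^2 + 39*r - 9*x^3 + x^2*(46 - 37*r) + x*(-31*r^2 + 10*r + 111) + 56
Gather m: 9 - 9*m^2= 9 - 9*m^2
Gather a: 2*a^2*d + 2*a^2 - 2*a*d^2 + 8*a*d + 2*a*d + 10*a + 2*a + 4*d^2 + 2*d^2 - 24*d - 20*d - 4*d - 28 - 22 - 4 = a^2*(2*d + 2) + a*(-2*d^2 + 10*d + 12) + 6*d^2 - 48*d - 54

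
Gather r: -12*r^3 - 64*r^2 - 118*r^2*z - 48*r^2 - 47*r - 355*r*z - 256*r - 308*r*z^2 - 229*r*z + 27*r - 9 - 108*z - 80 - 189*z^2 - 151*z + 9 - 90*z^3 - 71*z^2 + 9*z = -12*r^3 + r^2*(-118*z - 112) + r*(-308*z^2 - 584*z - 276) - 90*z^3 - 260*z^2 - 250*z - 80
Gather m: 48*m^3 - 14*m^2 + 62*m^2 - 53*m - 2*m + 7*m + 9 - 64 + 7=48*m^3 + 48*m^2 - 48*m - 48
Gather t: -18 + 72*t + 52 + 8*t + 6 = 80*t + 40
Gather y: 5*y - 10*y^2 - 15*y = -10*y^2 - 10*y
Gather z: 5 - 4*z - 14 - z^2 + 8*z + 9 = -z^2 + 4*z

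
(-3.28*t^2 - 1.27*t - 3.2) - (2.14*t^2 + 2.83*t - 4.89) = -5.42*t^2 - 4.1*t + 1.69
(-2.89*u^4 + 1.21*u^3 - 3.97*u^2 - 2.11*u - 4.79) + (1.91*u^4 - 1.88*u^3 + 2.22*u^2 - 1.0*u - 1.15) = -0.98*u^4 - 0.67*u^3 - 1.75*u^2 - 3.11*u - 5.94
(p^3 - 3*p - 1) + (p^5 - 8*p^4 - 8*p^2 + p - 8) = p^5 - 8*p^4 + p^3 - 8*p^2 - 2*p - 9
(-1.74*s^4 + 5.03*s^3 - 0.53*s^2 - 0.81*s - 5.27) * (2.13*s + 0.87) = -3.7062*s^5 + 9.2001*s^4 + 3.2472*s^3 - 2.1864*s^2 - 11.9298*s - 4.5849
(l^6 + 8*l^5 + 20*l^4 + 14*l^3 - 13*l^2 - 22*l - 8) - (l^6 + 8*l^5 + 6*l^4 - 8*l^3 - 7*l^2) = 14*l^4 + 22*l^3 - 6*l^2 - 22*l - 8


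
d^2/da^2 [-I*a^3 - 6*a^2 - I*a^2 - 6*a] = -6*I*a - 12 - 2*I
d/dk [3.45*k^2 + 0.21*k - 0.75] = 6.9*k + 0.21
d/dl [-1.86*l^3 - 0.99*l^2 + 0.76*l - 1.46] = -5.58*l^2 - 1.98*l + 0.76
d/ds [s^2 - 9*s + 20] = 2*s - 9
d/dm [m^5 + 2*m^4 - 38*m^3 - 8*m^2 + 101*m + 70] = 5*m^4 + 8*m^3 - 114*m^2 - 16*m + 101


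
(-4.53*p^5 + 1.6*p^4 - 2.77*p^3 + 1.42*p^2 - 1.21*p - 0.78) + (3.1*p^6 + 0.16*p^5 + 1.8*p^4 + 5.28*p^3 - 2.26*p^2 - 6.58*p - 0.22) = 3.1*p^6 - 4.37*p^5 + 3.4*p^4 + 2.51*p^3 - 0.84*p^2 - 7.79*p - 1.0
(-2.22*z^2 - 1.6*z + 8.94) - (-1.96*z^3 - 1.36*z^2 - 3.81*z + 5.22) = 1.96*z^3 - 0.86*z^2 + 2.21*z + 3.72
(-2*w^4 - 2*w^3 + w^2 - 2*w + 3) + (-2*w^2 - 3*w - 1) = -2*w^4 - 2*w^3 - w^2 - 5*w + 2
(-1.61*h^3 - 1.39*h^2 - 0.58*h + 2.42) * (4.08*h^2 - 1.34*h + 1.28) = -6.5688*h^5 - 3.5138*h^4 - 2.5646*h^3 + 8.8716*h^2 - 3.9852*h + 3.0976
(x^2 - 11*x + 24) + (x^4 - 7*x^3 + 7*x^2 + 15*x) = x^4 - 7*x^3 + 8*x^2 + 4*x + 24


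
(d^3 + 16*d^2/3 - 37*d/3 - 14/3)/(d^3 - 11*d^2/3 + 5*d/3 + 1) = (d^2 + 5*d - 14)/(d^2 - 4*d + 3)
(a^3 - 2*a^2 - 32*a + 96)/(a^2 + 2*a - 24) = a - 4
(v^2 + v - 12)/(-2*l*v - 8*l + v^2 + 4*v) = (v - 3)/(-2*l + v)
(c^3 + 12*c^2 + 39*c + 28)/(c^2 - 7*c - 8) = (c^2 + 11*c + 28)/(c - 8)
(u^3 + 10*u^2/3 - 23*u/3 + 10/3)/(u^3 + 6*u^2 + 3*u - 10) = (u - 2/3)/(u + 2)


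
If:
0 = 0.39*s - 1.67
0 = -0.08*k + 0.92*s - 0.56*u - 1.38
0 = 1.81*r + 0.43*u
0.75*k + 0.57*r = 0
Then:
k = 0.80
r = -1.06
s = 4.28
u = 4.46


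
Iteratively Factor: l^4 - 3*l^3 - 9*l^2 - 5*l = (l + 1)*(l^3 - 4*l^2 - 5*l) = l*(l + 1)*(l^2 - 4*l - 5) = l*(l + 1)^2*(l - 5)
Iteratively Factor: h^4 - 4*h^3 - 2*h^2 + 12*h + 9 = (h + 1)*(h^3 - 5*h^2 + 3*h + 9) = (h - 3)*(h + 1)*(h^2 - 2*h - 3) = (h - 3)^2*(h + 1)*(h + 1)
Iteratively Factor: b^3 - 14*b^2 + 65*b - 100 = (b - 5)*(b^2 - 9*b + 20) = (b - 5)*(b - 4)*(b - 5)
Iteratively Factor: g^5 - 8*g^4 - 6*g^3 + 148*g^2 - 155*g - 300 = (g - 5)*(g^4 - 3*g^3 - 21*g^2 + 43*g + 60) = (g - 5)*(g + 4)*(g^3 - 7*g^2 + 7*g + 15) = (g - 5)^2*(g + 4)*(g^2 - 2*g - 3) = (g - 5)^2*(g + 1)*(g + 4)*(g - 3)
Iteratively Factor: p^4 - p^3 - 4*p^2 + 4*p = (p + 2)*(p^3 - 3*p^2 + 2*p) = (p - 2)*(p + 2)*(p^2 - p) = (p - 2)*(p - 1)*(p + 2)*(p)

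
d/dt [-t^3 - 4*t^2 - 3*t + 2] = -3*t^2 - 8*t - 3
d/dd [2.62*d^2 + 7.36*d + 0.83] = 5.24*d + 7.36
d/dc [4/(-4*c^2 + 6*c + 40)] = 2*(4*c - 3)/(-2*c^2 + 3*c + 20)^2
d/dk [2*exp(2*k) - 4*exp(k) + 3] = 4*(exp(k) - 1)*exp(k)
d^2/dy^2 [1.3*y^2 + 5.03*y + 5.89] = 2.60000000000000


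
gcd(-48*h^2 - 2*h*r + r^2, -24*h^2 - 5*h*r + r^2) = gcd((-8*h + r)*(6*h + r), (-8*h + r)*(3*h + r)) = -8*h + r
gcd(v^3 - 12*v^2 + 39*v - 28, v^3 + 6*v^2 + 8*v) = 1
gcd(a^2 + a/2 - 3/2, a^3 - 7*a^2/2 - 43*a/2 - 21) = a + 3/2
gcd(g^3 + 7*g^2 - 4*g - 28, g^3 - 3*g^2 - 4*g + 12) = g^2 - 4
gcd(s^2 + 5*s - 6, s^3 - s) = s - 1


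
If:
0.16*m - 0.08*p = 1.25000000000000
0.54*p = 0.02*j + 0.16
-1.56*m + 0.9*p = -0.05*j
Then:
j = 223.20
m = 12.09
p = 8.56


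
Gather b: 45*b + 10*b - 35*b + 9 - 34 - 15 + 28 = 20*b - 12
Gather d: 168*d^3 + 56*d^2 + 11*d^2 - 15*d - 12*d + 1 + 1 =168*d^3 + 67*d^2 - 27*d + 2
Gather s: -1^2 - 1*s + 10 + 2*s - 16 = s - 7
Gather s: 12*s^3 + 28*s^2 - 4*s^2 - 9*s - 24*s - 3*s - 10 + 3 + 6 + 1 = 12*s^3 + 24*s^2 - 36*s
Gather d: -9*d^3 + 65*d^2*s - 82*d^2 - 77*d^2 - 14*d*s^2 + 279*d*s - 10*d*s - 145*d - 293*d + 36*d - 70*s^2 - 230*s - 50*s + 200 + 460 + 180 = -9*d^3 + d^2*(65*s - 159) + d*(-14*s^2 + 269*s - 402) - 70*s^2 - 280*s + 840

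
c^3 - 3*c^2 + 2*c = c*(c - 2)*(c - 1)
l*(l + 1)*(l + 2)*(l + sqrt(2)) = l^4 + sqrt(2)*l^3 + 3*l^3 + 2*l^2 + 3*sqrt(2)*l^2 + 2*sqrt(2)*l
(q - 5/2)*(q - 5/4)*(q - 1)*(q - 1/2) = q^4 - 21*q^3/4 + 37*q^2/4 - 105*q/16 + 25/16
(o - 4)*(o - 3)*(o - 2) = o^3 - 9*o^2 + 26*o - 24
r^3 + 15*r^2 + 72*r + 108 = (r + 3)*(r + 6)^2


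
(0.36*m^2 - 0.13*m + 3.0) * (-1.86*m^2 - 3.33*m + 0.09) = -0.6696*m^4 - 0.957*m^3 - 5.1147*m^2 - 10.0017*m + 0.27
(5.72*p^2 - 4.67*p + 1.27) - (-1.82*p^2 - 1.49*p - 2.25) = 7.54*p^2 - 3.18*p + 3.52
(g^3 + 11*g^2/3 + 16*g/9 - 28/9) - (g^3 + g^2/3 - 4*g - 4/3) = 10*g^2/3 + 52*g/9 - 16/9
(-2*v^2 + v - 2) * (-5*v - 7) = 10*v^3 + 9*v^2 + 3*v + 14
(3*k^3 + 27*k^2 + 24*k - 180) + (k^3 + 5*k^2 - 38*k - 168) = 4*k^3 + 32*k^2 - 14*k - 348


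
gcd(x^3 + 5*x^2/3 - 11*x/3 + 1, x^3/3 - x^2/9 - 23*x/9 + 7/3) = x^2 + 2*x - 3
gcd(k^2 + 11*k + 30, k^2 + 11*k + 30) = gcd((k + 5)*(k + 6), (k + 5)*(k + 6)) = k^2 + 11*k + 30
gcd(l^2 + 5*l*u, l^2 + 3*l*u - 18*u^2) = 1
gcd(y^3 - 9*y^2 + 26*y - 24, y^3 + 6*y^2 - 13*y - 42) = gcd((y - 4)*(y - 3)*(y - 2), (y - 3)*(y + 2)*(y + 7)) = y - 3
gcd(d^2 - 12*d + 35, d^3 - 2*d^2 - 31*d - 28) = d - 7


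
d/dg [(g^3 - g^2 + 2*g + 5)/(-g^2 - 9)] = (-g^4 - 25*g^2 + 28*g - 18)/(g^4 + 18*g^2 + 81)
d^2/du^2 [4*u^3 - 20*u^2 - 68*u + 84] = 24*u - 40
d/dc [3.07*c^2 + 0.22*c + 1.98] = 6.14*c + 0.22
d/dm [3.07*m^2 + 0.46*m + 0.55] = 6.14*m + 0.46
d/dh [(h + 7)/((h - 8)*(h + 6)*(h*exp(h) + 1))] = (-(h - 8)*(h + 1)*(h + 6)*(h + 7)*exp(h) + (h - 8)*(h + 6)*(h*exp(h) + 1) - (h - 8)*(h + 7)*(h*exp(h) + 1) - (h + 6)*(h + 7)*(h*exp(h) + 1))/((h - 8)^2*(h + 6)^2*(h*exp(h) + 1)^2)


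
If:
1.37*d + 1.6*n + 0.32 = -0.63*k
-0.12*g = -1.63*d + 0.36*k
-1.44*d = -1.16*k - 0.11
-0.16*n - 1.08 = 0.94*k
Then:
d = -1.01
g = -9.71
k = -1.35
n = 1.20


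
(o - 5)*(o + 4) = o^2 - o - 20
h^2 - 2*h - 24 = (h - 6)*(h + 4)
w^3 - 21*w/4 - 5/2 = (w - 5/2)*(w + 1/2)*(w + 2)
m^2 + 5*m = m*(m + 5)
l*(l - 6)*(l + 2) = l^3 - 4*l^2 - 12*l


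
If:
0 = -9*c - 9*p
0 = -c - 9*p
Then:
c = 0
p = 0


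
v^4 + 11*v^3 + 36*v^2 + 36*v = v*(v + 2)*(v + 3)*(v + 6)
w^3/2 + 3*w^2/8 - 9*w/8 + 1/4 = (w/2 + 1)*(w - 1)*(w - 1/4)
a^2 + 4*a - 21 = (a - 3)*(a + 7)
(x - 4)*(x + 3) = x^2 - x - 12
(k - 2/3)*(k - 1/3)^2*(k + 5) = k^4 + 11*k^3/3 - 55*k^2/9 + 73*k/27 - 10/27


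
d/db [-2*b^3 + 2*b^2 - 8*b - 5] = -6*b^2 + 4*b - 8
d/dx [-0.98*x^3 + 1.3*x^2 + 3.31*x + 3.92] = -2.94*x^2 + 2.6*x + 3.31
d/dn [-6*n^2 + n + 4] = 1 - 12*n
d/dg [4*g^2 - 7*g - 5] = 8*g - 7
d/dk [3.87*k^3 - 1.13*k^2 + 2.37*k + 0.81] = 11.61*k^2 - 2.26*k + 2.37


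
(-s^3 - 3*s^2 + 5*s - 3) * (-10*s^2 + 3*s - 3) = 10*s^5 + 27*s^4 - 56*s^3 + 54*s^2 - 24*s + 9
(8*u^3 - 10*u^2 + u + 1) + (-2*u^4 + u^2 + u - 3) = -2*u^4 + 8*u^3 - 9*u^2 + 2*u - 2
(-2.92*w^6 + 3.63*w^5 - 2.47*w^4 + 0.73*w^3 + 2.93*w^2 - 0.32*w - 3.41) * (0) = 0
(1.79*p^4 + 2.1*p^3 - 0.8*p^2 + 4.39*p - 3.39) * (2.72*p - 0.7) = 4.8688*p^5 + 4.459*p^4 - 3.646*p^3 + 12.5008*p^2 - 12.2938*p + 2.373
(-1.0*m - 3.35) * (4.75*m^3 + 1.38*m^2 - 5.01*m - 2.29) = -4.75*m^4 - 17.2925*m^3 + 0.387*m^2 + 19.0735*m + 7.6715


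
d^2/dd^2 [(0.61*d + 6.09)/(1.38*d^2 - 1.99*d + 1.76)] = ((0.61*d + 6.09)*(2.76*d - 1.99)*(5.52*d - 3.98) - (5.0508*d + 14.3806)*(1.38*d^2 - 1.99*d + 1.76))/(1.38*d^2 - 1.99*d + 1.76)^3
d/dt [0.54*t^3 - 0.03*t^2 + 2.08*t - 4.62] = 1.62*t^2 - 0.06*t + 2.08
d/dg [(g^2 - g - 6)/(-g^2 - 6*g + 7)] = (-7*g^2 + 2*g - 43)/(g^4 + 12*g^3 + 22*g^2 - 84*g + 49)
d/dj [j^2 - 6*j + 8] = 2*j - 6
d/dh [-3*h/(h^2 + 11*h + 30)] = 3*(h^2 - 30)/(h^4 + 22*h^3 + 181*h^2 + 660*h + 900)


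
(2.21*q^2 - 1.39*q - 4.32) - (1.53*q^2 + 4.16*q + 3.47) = 0.68*q^2 - 5.55*q - 7.79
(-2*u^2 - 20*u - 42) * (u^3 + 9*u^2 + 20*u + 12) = -2*u^5 - 38*u^4 - 262*u^3 - 802*u^2 - 1080*u - 504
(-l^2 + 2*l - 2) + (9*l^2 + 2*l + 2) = 8*l^2 + 4*l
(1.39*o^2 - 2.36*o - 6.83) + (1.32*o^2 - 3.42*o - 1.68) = 2.71*o^2 - 5.78*o - 8.51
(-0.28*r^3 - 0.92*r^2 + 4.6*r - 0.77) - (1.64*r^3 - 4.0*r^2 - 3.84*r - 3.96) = -1.92*r^3 + 3.08*r^2 + 8.44*r + 3.19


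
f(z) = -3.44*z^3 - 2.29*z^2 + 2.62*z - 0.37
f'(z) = -10.32*z^2 - 4.58*z + 2.62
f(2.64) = -72.71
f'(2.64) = -81.40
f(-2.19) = 19.04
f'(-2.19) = -36.85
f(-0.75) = -2.17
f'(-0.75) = 0.25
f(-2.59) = 37.25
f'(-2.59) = -54.75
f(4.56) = -362.22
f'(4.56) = -232.85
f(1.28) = -7.98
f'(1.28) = -20.15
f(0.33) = 0.12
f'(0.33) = -0.02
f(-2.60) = 37.80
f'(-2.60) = -55.24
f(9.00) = -2670.04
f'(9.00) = -874.52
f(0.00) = -0.37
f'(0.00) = 2.62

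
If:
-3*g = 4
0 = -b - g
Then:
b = 4/3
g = -4/3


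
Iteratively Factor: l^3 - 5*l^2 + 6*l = (l - 2)*(l^2 - 3*l) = (l - 3)*(l - 2)*(l)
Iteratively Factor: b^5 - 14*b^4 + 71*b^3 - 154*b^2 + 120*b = (b)*(b^4 - 14*b^3 + 71*b^2 - 154*b + 120) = b*(b - 2)*(b^3 - 12*b^2 + 47*b - 60) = b*(b - 5)*(b - 2)*(b^2 - 7*b + 12) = b*(b - 5)*(b - 4)*(b - 2)*(b - 3)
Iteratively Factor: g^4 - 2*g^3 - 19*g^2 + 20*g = (g)*(g^3 - 2*g^2 - 19*g + 20) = g*(g - 5)*(g^2 + 3*g - 4) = g*(g - 5)*(g + 4)*(g - 1)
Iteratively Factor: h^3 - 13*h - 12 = (h - 4)*(h^2 + 4*h + 3) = (h - 4)*(h + 1)*(h + 3)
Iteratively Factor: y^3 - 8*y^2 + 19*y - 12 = (y - 4)*(y^2 - 4*y + 3) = (y - 4)*(y - 3)*(y - 1)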